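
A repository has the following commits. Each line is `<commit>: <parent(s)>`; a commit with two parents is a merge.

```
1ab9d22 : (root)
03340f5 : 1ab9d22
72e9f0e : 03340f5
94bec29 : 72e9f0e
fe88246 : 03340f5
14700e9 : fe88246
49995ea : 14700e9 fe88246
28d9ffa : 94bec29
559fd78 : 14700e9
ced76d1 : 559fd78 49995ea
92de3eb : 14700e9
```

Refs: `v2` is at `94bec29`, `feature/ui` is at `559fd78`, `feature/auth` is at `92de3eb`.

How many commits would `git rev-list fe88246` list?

Walking parent pointers from fe88246: reachable set = {03340f5, 1ab9d22, fe88246}.
That is 3 commits.

3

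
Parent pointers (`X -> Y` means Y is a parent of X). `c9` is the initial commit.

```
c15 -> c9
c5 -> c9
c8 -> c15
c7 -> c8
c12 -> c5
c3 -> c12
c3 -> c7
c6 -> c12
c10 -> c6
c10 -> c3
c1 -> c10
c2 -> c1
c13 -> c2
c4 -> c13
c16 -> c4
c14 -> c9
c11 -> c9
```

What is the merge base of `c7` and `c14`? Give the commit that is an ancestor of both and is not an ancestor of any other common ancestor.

c9

Ancestors of c7: {c15, c7, c8, c9}.
Ancestors of c14: {c14, c9}.
Common ancestors: {c9}.
The only common ancestor is c9, so it is the merge base.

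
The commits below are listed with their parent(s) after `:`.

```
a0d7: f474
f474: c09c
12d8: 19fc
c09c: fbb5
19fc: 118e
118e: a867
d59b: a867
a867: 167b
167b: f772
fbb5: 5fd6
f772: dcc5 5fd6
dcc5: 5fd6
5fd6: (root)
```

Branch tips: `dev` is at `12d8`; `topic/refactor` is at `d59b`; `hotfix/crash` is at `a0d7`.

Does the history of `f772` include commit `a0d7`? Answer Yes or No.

Ancestors of f772: {5fd6, dcc5, f772}.
a0d7 is not in that set, so it is not an ancestor of f772.

No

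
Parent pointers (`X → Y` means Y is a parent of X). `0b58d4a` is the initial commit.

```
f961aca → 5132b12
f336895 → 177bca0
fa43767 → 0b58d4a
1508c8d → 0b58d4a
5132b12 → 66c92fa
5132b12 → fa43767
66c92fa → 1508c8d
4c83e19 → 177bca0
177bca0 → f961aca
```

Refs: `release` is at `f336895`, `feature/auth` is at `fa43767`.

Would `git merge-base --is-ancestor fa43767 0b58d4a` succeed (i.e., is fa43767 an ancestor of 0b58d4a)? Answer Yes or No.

Ancestors of 0b58d4a: {0b58d4a}.
fa43767 is not in that set, so it is not an ancestor of 0b58d4a.

No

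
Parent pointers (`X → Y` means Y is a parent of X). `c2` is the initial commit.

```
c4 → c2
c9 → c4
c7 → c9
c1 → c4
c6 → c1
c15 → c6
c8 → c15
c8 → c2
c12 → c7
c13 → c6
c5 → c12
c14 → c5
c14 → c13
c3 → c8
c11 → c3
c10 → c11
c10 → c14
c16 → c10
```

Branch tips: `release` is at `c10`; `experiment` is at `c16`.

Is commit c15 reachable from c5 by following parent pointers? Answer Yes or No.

No

Ancestors of c5: {c12, c2, c4, c5, c7, c9}.
c15 is not in that set, so it is not an ancestor of c5.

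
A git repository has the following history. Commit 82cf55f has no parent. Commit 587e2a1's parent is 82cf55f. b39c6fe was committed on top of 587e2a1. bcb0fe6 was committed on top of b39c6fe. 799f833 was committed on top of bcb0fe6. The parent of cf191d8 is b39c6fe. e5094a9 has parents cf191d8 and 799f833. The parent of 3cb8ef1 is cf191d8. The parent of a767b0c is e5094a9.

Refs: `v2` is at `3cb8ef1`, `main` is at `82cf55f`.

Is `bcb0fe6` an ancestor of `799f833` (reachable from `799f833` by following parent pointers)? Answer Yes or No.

Yes

Ancestors of 799f833 (commits reachable by following parents): {587e2a1, 799f833, 82cf55f, b39c6fe, bcb0fe6}.
bcb0fe6 is in that set, so it is an ancestor of 799f833.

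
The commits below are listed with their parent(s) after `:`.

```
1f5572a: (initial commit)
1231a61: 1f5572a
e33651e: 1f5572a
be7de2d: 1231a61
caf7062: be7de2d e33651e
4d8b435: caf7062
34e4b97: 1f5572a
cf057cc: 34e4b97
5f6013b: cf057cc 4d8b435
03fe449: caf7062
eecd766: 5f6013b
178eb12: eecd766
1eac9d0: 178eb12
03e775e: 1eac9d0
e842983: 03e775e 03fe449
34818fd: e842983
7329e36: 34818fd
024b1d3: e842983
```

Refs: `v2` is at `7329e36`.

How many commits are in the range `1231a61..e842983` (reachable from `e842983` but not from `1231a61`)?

Reachable from e842983: {03e775e, 03fe449, 1231a61, 178eb12, 1eac9d0, 1f5572a, 34e4b97, 4d8b435, 5f6013b, be7de2d, caf7062, cf057cc, e33651e, e842983, eecd766}.
Reachable from 1231a61: {1231a61, 1f5572a}.
In e842983's history but not 1231a61's: {03e775e, 03fe449, 178eb12, 1eac9d0, 34e4b97, 4d8b435, 5f6013b, be7de2d, caf7062, cf057cc, e33651e, e842983, eecd766} — 13 commits.

13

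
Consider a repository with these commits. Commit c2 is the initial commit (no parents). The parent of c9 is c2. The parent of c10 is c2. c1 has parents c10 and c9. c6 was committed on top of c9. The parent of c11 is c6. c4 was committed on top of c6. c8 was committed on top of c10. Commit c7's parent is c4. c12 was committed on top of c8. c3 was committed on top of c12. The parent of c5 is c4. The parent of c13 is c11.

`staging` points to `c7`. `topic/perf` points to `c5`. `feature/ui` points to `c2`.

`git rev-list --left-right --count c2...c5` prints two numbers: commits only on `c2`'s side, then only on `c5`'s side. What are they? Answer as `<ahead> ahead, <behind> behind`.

Reachable from c2: {c2}.
Reachable from c5: {c2, c4, c5, c6, c9}.
Only in c2's history (ahead): {} — 0.
Only in c5's history (behind): {c4, c5, c6, c9} — 4.

0 ahead, 4 behind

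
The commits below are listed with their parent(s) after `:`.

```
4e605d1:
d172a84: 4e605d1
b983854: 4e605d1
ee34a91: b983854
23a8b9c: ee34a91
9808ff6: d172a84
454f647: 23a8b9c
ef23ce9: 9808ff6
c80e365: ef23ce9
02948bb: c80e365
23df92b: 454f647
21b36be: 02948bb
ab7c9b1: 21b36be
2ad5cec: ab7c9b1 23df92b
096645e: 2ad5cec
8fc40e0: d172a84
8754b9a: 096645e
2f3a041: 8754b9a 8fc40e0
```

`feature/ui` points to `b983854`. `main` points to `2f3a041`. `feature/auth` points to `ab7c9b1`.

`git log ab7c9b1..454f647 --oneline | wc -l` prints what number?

4

Reachable from 454f647: {23a8b9c, 454f647, 4e605d1, b983854, ee34a91}.
Reachable from ab7c9b1: {02948bb, 21b36be, 4e605d1, 9808ff6, ab7c9b1, c80e365, d172a84, ef23ce9}.
In 454f647's history but not ab7c9b1's: {23a8b9c, 454f647, b983854, ee34a91} — 4 commits.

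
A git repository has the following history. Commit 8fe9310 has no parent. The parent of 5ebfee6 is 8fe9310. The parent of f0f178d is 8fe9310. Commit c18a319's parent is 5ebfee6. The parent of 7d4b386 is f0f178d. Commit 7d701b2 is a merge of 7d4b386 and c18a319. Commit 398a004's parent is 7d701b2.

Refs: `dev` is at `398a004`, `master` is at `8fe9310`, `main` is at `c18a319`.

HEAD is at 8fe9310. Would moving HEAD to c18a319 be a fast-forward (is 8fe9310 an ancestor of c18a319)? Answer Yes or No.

A fast-forward from 8fe9310 to c18a319 is possible iff 8fe9310 is an ancestor of c18a319.
Ancestors of c18a319: {5ebfee6, 8fe9310, c18a319}.
8fe9310 is among them, so fast-forward is possible.

Yes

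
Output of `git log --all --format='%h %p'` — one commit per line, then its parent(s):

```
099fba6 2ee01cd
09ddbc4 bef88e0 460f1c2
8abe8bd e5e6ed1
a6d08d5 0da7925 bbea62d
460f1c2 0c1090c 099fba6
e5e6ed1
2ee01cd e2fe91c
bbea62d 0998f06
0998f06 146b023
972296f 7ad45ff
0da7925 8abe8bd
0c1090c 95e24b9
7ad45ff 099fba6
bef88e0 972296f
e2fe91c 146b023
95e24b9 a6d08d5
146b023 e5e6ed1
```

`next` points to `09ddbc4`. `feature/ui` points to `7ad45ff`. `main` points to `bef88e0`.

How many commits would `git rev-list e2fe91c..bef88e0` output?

5

Reachable from bef88e0: {099fba6, 146b023, 2ee01cd, 7ad45ff, 972296f, bef88e0, e2fe91c, e5e6ed1}.
Reachable from e2fe91c: {146b023, e2fe91c, e5e6ed1}.
In bef88e0's history but not e2fe91c's: {099fba6, 2ee01cd, 7ad45ff, 972296f, bef88e0} — 5 commits.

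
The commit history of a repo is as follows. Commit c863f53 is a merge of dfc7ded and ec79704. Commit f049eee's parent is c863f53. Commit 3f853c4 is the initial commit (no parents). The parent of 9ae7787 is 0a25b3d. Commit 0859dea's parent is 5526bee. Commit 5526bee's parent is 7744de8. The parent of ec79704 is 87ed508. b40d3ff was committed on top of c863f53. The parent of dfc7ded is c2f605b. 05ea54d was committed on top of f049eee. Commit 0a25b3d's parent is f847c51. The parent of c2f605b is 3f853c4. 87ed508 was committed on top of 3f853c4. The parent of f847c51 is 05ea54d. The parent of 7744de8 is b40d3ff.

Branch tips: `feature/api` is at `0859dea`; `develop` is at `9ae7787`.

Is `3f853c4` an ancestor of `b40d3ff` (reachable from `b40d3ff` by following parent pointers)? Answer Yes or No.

Yes

Ancestors of b40d3ff (commits reachable by following parents): {3f853c4, 87ed508, b40d3ff, c2f605b, c863f53, dfc7ded, ec79704}.
3f853c4 is in that set, so it is an ancestor of b40d3ff.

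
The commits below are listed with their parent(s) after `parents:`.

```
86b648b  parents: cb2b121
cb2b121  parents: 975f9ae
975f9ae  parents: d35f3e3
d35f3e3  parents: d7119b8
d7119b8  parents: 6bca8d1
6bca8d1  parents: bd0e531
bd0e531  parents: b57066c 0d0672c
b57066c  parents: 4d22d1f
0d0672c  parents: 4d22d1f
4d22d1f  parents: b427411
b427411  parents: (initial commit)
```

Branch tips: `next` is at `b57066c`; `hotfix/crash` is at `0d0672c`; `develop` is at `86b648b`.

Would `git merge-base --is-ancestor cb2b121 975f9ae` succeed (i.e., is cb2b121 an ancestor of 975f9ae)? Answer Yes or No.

Ancestors of 975f9ae: {0d0672c, 4d22d1f, 6bca8d1, 975f9ae, b427411, b57066c, bd0e531, d35f3e3, d7119b8}.
cb2b121 is not in that set, so it is not an ancestor of 975f9ae.

No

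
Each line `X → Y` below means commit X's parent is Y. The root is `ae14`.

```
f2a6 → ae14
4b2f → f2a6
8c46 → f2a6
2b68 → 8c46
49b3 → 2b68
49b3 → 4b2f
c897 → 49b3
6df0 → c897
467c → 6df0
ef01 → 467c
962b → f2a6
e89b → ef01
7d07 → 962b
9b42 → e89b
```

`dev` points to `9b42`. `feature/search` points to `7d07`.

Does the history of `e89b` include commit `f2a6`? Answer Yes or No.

Ancestors of e89b (commits reachable by following parents): {2b68, 467c, 49b3, 4b2f, 6df0, 8c46, ae14, c897, e89b, ef01, f2a6}.
f2a6 is in that set, so it is an ancestor of e89b.

Yes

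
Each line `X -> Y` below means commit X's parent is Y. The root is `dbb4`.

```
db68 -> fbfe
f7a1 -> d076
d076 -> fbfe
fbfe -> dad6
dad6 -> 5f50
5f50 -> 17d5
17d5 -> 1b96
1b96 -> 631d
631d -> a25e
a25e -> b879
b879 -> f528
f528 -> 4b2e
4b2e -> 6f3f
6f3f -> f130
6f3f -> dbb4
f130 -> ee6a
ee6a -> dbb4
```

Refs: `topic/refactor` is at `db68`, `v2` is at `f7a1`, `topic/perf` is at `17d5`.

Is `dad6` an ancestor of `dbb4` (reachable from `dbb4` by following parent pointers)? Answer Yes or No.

Ancestors of dbb4: {dbb4}.
dad6 is not in that set, so it is not an ancestor of dbb4.

No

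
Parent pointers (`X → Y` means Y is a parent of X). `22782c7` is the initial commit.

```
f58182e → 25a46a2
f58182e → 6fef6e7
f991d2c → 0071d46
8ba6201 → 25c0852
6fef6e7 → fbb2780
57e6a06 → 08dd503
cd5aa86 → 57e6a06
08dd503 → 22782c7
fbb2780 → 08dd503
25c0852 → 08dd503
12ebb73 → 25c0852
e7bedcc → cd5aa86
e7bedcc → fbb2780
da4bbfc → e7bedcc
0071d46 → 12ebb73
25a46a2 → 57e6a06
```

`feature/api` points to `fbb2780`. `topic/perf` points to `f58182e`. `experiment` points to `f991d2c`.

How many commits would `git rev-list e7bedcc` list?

Walking parent pointers from e7bedcc: reachable set = {08dd503, 22782c7, 57e6a06, cd5aa86, e7bedcc, fbb2780}.
That is 6 commits.

6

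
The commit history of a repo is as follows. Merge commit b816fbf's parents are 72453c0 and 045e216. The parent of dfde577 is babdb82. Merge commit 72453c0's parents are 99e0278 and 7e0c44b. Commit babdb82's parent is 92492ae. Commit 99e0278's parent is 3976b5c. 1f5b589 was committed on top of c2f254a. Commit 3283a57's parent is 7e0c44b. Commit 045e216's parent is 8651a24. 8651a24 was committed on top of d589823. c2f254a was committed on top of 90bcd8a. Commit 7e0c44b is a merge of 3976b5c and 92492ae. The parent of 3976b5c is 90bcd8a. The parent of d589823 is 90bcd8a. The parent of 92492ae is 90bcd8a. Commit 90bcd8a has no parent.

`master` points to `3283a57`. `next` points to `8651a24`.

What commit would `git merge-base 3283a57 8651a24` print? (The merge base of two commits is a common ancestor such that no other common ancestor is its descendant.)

Ancestors of 3283a57: {3283a57, 3976b5c, 7e0c44b, 90bcd8a, 92492ae}.
Ancestors of 8651a24: {8651a24, 90bcd8a, d589823}.
Common ancestors: {90bcd8a}.
The only common ancestor is 90bcd8a, so it is the merge base.

90bcd8a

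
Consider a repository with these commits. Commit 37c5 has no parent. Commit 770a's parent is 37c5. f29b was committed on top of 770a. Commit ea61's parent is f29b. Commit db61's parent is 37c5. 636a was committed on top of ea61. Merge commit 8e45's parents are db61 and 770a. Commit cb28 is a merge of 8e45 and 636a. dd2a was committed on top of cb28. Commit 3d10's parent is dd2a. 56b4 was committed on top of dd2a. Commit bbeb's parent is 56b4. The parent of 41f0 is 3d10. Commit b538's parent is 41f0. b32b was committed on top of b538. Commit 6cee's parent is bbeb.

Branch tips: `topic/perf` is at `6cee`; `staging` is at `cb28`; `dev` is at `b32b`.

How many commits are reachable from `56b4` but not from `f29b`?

Reachable from 56b4: {37c5, 56b4, 636a, 770a, 8e45, cb28, db61, dd2a, ea61, f29b}.
Reachable from f29b: {37c5, 770a, f29b}.
In 56b4's history but not f29b's: {56b4, 636a, 8e45, cb28, db61, dd2a, ea61} — 7 commits.

7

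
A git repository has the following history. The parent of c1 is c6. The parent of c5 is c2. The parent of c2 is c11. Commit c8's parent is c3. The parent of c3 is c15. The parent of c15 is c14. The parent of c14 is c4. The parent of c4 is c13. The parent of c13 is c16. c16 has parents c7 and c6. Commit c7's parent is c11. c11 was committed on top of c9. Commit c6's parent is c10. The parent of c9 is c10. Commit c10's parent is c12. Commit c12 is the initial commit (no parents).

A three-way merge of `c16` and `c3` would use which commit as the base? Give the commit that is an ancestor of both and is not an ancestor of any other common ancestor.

c16

Ancestors of c16: {c10, c11, c12, c16, c6, c7, c9}.
Ancestors of c3: {c10, c11, c12, c13, c14, c15, c16, c3, c4, c6, c7, c9}.
Common ancestors: {c10, c11, c12, c16, c6, c7, c9}.
Among these, c16 is not an ancestor of any other common ancestor — it is the merge base.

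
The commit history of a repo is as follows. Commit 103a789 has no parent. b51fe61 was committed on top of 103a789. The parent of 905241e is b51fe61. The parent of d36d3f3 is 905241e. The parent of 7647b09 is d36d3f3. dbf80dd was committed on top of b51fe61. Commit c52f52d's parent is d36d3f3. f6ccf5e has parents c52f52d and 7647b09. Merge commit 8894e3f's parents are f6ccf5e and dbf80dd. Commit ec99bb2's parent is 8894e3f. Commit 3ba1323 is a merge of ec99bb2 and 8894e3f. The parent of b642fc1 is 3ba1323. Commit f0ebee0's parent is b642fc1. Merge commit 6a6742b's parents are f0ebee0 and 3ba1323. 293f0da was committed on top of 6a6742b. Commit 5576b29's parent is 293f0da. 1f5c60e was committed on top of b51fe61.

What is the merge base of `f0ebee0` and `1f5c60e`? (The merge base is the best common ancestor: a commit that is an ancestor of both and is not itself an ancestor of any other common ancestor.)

b51fe61

Ancestors of f0ebee0: {103a789, 3ba1323, 7647b09, 8894e3f, 905241e, b51fe61, b642fc1, c52f52d, d36d3f3, dbf80dd, ec99bb2, f0ebee0, f6ccf5e}.
Ancestors of 1f5c60e: {103a789, 1f5c60e, b51fe61}.
Common ancestors: {103a789, b51fe61}.
Among these, b51fe61 is not an ancestor of any other common ancestor — it is the merge base.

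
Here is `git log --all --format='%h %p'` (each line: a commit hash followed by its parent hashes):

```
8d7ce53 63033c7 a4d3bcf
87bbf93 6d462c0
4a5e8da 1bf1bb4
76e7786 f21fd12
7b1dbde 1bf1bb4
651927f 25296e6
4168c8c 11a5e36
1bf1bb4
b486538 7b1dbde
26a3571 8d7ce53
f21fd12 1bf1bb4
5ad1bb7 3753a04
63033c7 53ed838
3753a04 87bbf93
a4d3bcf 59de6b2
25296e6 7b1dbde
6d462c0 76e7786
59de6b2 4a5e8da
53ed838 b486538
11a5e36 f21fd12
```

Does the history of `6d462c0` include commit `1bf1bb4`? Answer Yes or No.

Yes

Ancestors of 6d462c0 (commits reachable by following parents): {1bf1bb4, 6d462c0, 76e7786, f21fd12}.
1bf1bb4 is in that set, so it is an ancestor of 6d462c0.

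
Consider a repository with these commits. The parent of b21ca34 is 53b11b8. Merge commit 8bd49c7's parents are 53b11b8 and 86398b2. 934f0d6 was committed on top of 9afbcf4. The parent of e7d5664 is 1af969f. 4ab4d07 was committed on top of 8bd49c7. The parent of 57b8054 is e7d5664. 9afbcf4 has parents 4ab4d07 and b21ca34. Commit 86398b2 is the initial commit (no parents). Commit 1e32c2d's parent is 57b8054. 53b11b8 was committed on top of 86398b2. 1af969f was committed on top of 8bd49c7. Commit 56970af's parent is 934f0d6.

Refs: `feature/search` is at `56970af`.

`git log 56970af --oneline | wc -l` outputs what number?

8

Walking parent pointers from 56970af: reachable set = {4ab4d07, 53b11b8, 56970af, 86398b2, 8bd49c7, 934f0d6, 9afbcf4, b21ca34}.
That is 8 commits.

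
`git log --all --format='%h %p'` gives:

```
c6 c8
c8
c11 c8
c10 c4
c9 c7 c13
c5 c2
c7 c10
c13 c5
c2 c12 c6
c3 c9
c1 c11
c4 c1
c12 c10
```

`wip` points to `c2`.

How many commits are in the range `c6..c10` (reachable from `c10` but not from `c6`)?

4

Reachable from c10: {c1, c10, c11, c4, c8}.
Reachable from c6: {c6, c8}.
In c10's history but not c6's: {c1, c10, c11, c4} — 4 commits.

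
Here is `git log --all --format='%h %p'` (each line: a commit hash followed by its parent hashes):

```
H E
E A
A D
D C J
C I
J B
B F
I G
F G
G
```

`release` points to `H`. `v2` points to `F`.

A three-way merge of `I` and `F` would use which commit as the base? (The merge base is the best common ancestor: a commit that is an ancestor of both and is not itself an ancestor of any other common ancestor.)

Ancestors of I: {G, I}.
Ancestors of F: {F, G}.
Common ancestors: {G}.
The only common ancestor is G, so it is the merge base.

G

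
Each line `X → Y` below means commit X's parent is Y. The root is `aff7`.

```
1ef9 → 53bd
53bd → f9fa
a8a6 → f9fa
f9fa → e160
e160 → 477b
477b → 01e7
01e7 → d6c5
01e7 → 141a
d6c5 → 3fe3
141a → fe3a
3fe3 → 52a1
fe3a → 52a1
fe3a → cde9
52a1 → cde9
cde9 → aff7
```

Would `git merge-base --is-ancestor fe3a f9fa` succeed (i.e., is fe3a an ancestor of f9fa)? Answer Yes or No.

Ancestors of f9fa (commits reachable by following parents): {01e7, 141a, 3fe3, 477b, 52a1, aff7, cde9, d6c5, e160, f9fa, fe3a}.
fe3a is in that set, so it is an ancestor of f9fa.

Yes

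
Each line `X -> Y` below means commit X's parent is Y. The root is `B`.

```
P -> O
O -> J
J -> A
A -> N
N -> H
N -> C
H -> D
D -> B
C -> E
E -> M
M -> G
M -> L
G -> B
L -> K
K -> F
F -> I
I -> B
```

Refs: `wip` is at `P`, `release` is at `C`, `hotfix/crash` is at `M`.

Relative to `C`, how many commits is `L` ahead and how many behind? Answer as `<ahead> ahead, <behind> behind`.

Reachable from L: {B, F, I, K, L}.
Reachable from C: {B, C, E, F, G, I, K, L, M}.
Only in L's history (ahead): {} — 0.
Only in C's history (behind): {C, E, G, M} — 4.

0 ahead, 4 behind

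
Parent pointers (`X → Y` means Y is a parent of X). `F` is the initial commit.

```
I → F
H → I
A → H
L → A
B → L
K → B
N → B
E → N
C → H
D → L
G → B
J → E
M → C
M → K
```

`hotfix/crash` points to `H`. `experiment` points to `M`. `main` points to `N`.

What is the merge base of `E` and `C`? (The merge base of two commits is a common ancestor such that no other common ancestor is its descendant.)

Ancestors of E: {A, B, E, F, H, I, L, N}.
Ancestors of C: {C, F, H, I}.
Common ancestors: {F, H, I}.
Among these, H is not an ancestor of any other common ancestor — it is the merge base.

H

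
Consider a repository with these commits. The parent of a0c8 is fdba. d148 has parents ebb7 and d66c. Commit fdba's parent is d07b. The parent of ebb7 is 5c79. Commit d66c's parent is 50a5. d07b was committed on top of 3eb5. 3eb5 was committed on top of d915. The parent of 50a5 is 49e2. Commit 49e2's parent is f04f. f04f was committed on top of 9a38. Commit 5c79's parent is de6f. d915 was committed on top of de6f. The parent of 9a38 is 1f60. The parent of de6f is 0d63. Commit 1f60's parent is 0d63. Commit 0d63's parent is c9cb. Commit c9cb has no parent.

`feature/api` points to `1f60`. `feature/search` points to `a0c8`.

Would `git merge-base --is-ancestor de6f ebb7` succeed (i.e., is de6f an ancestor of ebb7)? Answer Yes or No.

Yes

Ancestors of ebb7 (commits reachable by following parents): {0d63, 5c79, c9cb, de6f, ebb7}.
de6f is in that set, so it is an ancestor of ebb7.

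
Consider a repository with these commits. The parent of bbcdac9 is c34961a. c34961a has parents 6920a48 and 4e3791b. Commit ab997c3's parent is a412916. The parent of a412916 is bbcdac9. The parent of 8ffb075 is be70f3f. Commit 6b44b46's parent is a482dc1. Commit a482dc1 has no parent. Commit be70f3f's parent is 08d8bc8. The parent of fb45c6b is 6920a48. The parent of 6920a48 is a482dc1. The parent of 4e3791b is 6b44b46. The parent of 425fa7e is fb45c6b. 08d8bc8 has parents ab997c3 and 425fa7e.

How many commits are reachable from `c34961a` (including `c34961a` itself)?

5

Walking parent pointers from c34961a: reachable set = {4e3791b, 6920a48, 6b44b46, a482dc1, c34961a}.
That is 5 commits.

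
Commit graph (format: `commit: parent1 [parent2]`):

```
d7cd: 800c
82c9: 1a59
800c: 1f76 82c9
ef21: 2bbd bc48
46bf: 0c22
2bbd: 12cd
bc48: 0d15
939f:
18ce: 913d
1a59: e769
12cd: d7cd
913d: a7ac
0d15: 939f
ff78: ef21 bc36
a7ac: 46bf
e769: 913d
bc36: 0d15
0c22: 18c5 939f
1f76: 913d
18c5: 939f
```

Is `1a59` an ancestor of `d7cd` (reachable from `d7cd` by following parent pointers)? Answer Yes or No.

Yes

Ancestors of d7cd (commits reachable by following parents): {0c22, 18c5, 1a59, 1f76, 46bf, 800c, 82c9, 913d, 939f, a7ac, d7cd, e769}.
1a59 is in that set, so it is an ancestor of d7cd.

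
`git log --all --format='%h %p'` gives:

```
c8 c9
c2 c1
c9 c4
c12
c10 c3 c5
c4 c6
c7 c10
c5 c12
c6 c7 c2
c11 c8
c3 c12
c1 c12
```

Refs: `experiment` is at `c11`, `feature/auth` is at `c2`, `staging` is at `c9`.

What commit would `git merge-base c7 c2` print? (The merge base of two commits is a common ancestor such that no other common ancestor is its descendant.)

c12

Ancestors of c7: {c10, c12, c3, c5, c7}.
Ancestors of c2: {c1, c12, c2}.
Common ancestors: {c12}.
The only common ancestor is c12, so it is the merge base.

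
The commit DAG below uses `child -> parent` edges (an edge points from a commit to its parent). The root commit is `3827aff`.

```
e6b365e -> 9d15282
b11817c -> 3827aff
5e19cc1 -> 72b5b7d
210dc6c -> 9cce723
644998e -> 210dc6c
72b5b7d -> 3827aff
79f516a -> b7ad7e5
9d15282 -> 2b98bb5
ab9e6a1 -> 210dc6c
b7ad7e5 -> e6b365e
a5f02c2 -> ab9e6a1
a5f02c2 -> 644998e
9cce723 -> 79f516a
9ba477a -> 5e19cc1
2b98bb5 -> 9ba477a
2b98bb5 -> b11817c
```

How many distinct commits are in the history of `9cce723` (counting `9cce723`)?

Walking parent pointers from 9cce723: reachable set = {2b98bb5, 3827aff, 5e19cc1, 72b5b7d, 79f516a, 9ba477a, 9cce723, 9d15282, b11817c, b7ad7e5, e6b365e}.
That is 11 commits.

11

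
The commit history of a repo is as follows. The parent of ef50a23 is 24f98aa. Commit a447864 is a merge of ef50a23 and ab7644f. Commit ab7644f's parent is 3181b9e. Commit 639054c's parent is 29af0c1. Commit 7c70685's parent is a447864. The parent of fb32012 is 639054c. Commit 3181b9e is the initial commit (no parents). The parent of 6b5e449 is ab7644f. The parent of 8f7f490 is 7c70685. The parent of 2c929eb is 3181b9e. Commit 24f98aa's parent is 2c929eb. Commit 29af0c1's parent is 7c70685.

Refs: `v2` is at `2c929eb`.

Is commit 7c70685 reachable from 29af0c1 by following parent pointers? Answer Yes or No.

Ancestors of 29af0c1 (commits reachable by following parents): {24f98aa, 29af0c1, 2c929eb, 3181b9e, 7c70685, a447864, ab7644f, ef50a23}.
7c70685 is in that set, so it is an ancestor of 29af0c1.

Yes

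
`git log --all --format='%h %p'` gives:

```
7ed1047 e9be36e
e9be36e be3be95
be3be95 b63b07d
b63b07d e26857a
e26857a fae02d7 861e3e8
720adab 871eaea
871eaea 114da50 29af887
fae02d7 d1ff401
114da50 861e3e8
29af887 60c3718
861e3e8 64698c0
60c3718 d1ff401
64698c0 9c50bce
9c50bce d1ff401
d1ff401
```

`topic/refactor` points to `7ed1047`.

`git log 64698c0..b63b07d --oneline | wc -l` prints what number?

4

Reachable from b63b07d: {64698c0, 861e3e8, 9c50bce, b63b07d, d1ff401, e26857a, fae02d7}.
Reachable from 64698c0: {64698c0, 9c50bce, d1ff401}.
In b63b07d's history but not 64698c0's: {861e3e8, b63b07d, e26857a, fae02d7} — 4 commits.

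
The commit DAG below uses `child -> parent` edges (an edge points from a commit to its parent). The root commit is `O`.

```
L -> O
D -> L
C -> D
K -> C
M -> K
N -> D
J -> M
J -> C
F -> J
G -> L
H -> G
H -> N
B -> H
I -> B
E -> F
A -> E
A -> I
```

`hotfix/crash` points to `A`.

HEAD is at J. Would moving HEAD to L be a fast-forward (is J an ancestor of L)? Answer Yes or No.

No

A fast-forward from J to L is possible iff J is an ancestor of L.
Ancestors of L: {L, O}.
J is not among them, so fast-forward is not possible.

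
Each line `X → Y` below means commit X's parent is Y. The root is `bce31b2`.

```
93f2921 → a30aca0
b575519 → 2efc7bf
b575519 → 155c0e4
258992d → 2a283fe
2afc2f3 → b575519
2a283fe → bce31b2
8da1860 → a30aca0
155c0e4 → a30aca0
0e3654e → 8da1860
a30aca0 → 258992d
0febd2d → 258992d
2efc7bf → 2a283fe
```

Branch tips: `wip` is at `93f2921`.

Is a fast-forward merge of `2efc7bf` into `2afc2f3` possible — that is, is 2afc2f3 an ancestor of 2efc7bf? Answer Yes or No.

A fast-forward from 2afc2f3 to 2efc7bf is possible iff 2afc2f3 is an ancestor of 2efc7bf.
Ancestors of 2efc7bf: {2a283fe, 2efc7bf, bce31b2}.
2afc2f3 is not among them, so fast-forward is not possible.

No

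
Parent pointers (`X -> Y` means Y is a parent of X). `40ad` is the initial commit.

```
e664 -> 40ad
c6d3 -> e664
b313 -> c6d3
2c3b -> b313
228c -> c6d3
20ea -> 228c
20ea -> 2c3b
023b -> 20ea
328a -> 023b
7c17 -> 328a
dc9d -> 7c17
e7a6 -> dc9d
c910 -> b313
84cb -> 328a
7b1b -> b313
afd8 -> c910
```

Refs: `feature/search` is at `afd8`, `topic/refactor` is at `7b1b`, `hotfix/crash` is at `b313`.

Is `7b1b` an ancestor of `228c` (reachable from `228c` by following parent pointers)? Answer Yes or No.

Ancestors of 228c: {228c, 40ad, c6d3, e664}.
7b1b is not in that set, so it is not an ancestor of 228c.

No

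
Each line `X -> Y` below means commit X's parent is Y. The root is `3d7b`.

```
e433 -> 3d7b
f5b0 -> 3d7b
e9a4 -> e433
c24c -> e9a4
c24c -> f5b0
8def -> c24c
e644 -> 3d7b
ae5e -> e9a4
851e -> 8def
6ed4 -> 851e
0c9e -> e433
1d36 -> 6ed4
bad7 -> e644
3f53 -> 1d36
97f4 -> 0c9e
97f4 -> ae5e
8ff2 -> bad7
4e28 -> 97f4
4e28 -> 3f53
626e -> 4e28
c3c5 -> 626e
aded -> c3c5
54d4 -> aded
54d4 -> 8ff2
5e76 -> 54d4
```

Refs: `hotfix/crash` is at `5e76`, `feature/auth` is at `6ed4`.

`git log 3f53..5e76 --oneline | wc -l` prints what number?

Reachable from 5e76: {0c9e, 1d36, 3d7b, 3f53, 4e28, 54d4, 5e76, 626e, 6ed4, 851e, 8def, 8ff2, 97f4, aded, ae5e, bad7, c24c, c3c5, e433, e644, e9a4, f5b0}.
Reachable from 3f53: {1d36, 3d7b, 3f53, 6ed4, 851e, 8def, c24c, e433, e9a4, f5b0}.
In 5e76's history but not 3f53's: {0c9e, 4e28, 54d4, 5e76, 626e, 8ff2, 97f4, aded, ae5e, bad7, c3c5, e644} — 12 commits.

12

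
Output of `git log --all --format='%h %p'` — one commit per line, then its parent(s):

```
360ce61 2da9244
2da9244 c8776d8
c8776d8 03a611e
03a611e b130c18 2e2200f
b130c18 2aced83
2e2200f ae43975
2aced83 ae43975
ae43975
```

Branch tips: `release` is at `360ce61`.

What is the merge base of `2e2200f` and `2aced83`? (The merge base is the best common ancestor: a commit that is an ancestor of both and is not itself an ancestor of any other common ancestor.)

Ancestors of 2e2200f: {2e2200f, ae43975}.
Ancestors of 2aced83: {2aced83, ae43975}.
Common ancestors: {ae43975}.
The only common ancestor is ae43975, so it is the merge base.

ae43975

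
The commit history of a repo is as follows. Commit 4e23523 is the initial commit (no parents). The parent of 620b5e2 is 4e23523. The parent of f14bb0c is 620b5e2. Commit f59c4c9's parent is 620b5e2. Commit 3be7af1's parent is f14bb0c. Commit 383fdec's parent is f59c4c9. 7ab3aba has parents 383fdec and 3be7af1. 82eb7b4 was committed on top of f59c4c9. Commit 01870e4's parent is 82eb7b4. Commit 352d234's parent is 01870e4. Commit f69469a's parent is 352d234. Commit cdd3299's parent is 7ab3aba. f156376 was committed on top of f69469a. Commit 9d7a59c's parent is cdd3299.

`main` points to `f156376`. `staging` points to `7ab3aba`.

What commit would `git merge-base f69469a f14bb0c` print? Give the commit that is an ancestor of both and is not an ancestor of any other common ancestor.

620b5e2

Ancestors of f69469a: {01870e4, 352d234, 4e23523, 620b5e2, 82eb7b4, f59c4c9, f69469a}.
Ancestors of f14bb0c: {4e23523, 620b5e2, f14bb0c}.
Common ancestors: {4e23523, 620b5e2}.
Among these, 620b5e2 is not an ancestor of any other common ancestor — it is the merge base.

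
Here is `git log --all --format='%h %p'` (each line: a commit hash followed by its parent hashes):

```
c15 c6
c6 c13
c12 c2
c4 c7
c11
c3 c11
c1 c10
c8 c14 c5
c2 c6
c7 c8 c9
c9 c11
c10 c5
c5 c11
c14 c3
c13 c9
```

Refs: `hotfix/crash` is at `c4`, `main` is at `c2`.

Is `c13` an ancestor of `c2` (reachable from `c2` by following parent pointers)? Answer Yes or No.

Yes

Ancestors of c2 (commits reachable by following parents): {c11, c13, c2, c6, c9}.
c13 is in that set, so it is an ancestor of c2.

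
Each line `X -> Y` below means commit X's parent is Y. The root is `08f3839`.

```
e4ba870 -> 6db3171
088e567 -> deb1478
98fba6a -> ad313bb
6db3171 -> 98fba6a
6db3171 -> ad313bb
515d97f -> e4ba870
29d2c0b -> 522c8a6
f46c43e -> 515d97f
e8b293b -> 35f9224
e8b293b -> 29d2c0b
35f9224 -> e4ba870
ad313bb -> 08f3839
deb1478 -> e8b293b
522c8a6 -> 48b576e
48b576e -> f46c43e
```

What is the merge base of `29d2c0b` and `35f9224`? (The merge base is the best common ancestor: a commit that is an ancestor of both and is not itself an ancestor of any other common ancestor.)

e4ba870

Ancestors of 29d2c0b: {08f3839, 29d2c0b, 48b576e, 515d97f, 522c8a6, 6db3171, 98fba6a, ad313bb, e4ba870, f46c43e}.
Ancestors of 35f9224: {08f3839, 35f9224, 6db3171, 98fba6a, ad313bb, e4ba870}.
Common ancestors: {08f3839, 6db3171, 98fba6a, ad313bb, e4ba870}.
Among these, e4ba870 is not an ancestor of any other common ancestor — it is the merge base.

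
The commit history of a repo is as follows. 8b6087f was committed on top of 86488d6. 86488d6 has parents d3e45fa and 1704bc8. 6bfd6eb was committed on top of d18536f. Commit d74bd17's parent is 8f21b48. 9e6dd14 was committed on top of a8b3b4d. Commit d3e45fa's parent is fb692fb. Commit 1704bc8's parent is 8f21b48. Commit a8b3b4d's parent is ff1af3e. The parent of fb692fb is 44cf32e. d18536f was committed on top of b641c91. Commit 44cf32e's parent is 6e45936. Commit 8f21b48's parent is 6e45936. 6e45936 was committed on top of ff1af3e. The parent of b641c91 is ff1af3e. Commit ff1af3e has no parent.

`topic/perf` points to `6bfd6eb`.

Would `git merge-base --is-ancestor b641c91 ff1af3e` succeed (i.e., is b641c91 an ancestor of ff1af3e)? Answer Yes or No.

No

Ancestors of ff1af3e: {ff1af3e}.
b641c91 is not in that set, so it is not an ancestor of ff1af3e.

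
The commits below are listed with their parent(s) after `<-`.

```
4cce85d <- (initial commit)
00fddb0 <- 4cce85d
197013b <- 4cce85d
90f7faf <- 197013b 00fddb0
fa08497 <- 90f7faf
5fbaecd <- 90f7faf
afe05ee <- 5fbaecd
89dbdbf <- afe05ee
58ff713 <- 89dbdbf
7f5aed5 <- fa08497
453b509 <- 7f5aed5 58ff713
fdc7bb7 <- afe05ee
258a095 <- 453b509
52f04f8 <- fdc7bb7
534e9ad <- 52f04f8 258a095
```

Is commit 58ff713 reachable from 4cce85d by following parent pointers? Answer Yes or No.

Ancestors of 4cce85d: {4cce85d}.
58ff713 is not in that set, so it is not an ancestor of 4cce85d.

No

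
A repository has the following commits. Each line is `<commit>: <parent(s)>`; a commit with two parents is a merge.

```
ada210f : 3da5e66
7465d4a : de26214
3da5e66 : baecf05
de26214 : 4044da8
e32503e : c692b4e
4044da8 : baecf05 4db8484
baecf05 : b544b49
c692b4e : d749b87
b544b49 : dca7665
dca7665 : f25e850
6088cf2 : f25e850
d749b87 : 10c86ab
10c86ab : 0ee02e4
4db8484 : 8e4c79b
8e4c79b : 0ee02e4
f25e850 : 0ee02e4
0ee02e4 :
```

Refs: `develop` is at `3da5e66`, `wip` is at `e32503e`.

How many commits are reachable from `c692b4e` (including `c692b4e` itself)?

Walking parent pointers from c692b4e: reachable set = {0ee02e4, 10c86ab, c692b4e, d749b87}.
That is 4 commits.

4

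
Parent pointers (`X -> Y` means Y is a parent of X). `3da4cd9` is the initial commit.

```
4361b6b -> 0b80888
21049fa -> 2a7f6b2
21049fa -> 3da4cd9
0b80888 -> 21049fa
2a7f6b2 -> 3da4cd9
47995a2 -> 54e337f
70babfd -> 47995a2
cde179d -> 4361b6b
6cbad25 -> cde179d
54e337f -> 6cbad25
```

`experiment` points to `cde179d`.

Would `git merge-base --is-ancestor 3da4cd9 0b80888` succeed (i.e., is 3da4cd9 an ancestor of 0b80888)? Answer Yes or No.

Yes

Ancestors of 0b80888 (commits reachable by following parents): {0b80888, 21049fa, 2a7f6b2, 3da4cd9}.
3da4cd9 is in that set, so it is an ancestor of 0b80888.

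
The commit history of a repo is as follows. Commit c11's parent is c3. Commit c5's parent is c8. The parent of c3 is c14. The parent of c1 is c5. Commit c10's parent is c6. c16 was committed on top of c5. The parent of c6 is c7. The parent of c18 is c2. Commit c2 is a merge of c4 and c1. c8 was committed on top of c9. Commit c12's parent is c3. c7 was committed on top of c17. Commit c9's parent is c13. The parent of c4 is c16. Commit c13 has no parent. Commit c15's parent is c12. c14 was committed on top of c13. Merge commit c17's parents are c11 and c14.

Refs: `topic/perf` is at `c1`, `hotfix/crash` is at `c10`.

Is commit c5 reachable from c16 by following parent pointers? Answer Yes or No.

Ancestors of c16 (commits reachable by following parents): {c13, c16, c5, c8, c9}.
c5 is in that set, so it is an ancestor of c16.

Yes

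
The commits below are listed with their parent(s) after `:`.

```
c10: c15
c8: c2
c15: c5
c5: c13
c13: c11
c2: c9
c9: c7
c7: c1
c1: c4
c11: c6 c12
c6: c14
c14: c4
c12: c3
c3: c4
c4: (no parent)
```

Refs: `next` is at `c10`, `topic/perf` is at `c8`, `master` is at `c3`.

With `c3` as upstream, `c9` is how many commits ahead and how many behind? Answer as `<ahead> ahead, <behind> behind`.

Reachable from c9: {c1, c4, c7, c9}.
Reachable from c3: {c3, c4}.
Only in c9's history (ahead): {c1, c7, c9} — 3.
Only in c3's history (behind): {c3} — 1.

3 ahead, 1 behind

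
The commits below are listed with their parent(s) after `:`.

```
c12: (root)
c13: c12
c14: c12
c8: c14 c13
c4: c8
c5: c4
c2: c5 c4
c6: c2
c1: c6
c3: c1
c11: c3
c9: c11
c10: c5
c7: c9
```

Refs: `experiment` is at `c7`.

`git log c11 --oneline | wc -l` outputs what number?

Walking parent pointers from c11: reachable set = {c1, c11, c12, c13, c14, c2, c3, c4, c5, c6, c8}.
That is 11 commits.

11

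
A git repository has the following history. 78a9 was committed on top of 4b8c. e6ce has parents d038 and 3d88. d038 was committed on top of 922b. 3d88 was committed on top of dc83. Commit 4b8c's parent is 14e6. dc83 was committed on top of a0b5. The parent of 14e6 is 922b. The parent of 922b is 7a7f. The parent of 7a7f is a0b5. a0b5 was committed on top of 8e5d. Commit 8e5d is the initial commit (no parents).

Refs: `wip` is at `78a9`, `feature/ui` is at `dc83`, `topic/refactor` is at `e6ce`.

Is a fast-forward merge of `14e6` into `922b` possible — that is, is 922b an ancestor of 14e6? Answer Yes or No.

A fast-forward from 922b to 14e6 is possible iff 922b is an ancestor of 14e6.
Ancestors of 14e6: {14e6, 7a7f, 8e5d, 922b, a0b5}.
922b is among them, so fast-forward is possible.

Yes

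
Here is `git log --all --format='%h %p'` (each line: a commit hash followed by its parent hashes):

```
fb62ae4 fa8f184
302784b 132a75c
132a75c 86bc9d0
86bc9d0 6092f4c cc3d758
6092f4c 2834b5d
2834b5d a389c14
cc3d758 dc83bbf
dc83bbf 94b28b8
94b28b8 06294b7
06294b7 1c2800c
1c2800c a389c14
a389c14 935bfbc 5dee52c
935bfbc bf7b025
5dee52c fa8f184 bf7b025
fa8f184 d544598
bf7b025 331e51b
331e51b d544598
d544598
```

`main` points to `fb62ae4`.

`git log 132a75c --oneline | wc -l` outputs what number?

16

Walking parent pointers from 132a75c: reachable set = {06294b7, 132a75c, 1c2800c, 2834b5d, 331e51b, 5dee52c, 6092f4c, 86bc9d0, 935bfbc, 94b28b8, a389c14, bf7b025, cc3d758, d544598, dc83bbf, fa8f184}.
That is 16 commits.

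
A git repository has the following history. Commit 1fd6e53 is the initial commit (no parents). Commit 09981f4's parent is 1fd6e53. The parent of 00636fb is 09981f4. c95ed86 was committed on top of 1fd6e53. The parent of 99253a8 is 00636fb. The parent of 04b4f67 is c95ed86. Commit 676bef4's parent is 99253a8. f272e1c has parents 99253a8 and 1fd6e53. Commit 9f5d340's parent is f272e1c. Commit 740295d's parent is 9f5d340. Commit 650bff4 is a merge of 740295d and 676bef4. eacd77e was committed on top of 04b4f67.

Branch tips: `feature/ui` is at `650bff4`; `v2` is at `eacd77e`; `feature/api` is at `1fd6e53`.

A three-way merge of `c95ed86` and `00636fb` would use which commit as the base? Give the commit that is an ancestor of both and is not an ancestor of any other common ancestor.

Ancestors of c95ed86: {1fd6e53, c95ed86}.
Ancestors of 00636fb: {00636fb, 09981f4, 1fd6e53}.
Common ancestors: {1fd6e53}.
The only common ancestor is 1fd6e53, so it is the merge base.

1fd6e53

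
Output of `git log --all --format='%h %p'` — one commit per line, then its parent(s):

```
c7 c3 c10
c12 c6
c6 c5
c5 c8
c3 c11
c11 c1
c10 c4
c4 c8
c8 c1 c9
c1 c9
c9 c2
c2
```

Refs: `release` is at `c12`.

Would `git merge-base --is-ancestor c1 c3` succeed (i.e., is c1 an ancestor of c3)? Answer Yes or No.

Ancestors of c3 (commits reachable by following parents): {c1, c11, c2, c3, c9}.
c1 is in that set, so it is an ancestor of c3.

Yes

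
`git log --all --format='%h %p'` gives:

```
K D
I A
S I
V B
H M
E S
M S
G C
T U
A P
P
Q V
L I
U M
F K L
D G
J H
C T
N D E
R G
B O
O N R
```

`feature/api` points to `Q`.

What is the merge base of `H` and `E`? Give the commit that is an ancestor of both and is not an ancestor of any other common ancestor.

Ancestors of H: {A, H, I, M, P, S}.
Ancestors of E: {A, E, I, P, S}.
Common ancestors: {A, I, P, S}.
Among these, S is not an ancestor of any other common ancestor — it is the merge base.

S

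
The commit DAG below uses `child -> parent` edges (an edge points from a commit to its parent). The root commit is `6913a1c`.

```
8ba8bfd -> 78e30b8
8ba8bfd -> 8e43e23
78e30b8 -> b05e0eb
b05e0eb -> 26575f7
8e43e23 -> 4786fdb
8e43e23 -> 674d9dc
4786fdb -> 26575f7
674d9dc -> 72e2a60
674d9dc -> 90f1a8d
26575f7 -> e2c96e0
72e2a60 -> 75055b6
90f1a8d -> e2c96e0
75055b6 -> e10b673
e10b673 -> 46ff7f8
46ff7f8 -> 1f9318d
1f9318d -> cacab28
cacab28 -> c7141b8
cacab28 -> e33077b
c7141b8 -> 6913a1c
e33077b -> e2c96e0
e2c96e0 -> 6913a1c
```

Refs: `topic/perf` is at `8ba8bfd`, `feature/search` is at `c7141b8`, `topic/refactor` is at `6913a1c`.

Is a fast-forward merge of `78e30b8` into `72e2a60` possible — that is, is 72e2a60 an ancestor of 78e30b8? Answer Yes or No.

A fast-forward from 72e2a60 to 78e30b8 is possible iff 72e2a60 is an ancestor of 78e30b8.
Ancestors of 78e30b8: {26575f7, 6913a1c, 78e30b8, b05e0eb, e2c96e0}.
72e2a60 is not among them, so fast-forward is not possible.

No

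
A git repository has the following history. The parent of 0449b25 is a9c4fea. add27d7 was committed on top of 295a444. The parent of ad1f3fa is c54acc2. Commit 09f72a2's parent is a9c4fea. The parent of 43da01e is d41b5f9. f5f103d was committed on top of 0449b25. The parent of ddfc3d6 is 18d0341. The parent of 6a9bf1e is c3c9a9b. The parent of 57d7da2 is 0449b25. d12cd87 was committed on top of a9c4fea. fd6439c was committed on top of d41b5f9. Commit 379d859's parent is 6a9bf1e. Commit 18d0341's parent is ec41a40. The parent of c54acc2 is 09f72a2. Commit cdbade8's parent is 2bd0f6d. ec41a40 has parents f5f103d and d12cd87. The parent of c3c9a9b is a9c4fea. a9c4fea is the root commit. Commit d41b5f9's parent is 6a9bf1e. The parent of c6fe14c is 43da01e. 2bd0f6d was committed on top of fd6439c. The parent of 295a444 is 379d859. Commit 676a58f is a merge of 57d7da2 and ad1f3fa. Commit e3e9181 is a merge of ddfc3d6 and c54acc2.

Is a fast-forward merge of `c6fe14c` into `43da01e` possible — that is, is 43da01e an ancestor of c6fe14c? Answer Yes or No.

A fast-forward from 43da01e to c6fe14c is possible iff 43da01e is an ancestor of c6fe14c.
Ancestors of c6fe14c: {43da01e, 6a9bf1e, a9c4fea, c3c9a9b, c6fe14c, d41b5f9}.
43da01e is among them, so fast-forward is possible.

Yes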